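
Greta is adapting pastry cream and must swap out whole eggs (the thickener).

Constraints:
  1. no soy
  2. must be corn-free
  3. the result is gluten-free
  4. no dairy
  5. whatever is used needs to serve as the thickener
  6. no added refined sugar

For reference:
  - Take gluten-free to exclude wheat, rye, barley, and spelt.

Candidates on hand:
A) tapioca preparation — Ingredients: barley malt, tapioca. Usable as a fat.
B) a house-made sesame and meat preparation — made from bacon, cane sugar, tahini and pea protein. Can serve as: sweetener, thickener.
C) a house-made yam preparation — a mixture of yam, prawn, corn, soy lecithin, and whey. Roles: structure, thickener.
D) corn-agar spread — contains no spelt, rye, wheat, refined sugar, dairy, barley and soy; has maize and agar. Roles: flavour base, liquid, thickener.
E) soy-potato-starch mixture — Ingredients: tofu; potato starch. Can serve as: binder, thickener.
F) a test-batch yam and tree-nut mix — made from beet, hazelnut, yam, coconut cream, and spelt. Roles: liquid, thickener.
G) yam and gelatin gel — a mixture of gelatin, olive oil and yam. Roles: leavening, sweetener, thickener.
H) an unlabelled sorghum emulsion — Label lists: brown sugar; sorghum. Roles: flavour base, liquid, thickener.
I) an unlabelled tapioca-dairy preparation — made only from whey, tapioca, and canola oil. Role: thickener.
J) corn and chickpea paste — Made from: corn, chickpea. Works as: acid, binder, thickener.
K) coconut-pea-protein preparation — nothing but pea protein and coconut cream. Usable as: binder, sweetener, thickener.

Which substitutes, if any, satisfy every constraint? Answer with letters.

A: not usable as a thickener; has barley malt, so not gluten-free — no
B: has cane sugar, so not no-added-sugar — no
C: has whey, so not dairy-free; has corn, so not corn-free (and 1 more) — reject
D: has maize, so not corn-free — out
E: has tofu, so not soy-free — no
F: has spelt, so not gluten-free — reject
G: only gelatin, olive oil and yam; none excluded — OK
H: has brown sugar, so not no-added-sugar — reject
I: has whey, so not dairy-free — no
J: has corn, so not corn-free — reject
K: nothing on the exclusion list — OK

G, K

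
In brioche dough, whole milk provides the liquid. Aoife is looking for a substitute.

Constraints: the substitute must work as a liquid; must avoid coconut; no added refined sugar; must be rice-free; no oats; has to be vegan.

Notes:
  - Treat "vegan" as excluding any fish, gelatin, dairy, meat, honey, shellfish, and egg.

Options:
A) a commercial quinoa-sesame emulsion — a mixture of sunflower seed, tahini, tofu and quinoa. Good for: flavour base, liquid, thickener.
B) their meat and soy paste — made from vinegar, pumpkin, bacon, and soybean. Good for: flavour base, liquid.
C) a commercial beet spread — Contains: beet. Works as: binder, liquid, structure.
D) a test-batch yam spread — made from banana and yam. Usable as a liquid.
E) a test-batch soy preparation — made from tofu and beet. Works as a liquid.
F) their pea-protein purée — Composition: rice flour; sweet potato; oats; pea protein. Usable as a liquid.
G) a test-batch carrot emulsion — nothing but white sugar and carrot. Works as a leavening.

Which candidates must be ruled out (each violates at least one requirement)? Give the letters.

B, F, G

A: every rule checks out — OK
B: has bacon, so not vegan — no
C: all constraints satisfied — OK
D: only yam and banana; none excluded — keep
E: only tofu and beet; none excluded — keep
F: has oats, so not oat-free; has rice flour, so not rice-free — no
G: not usable as a liquid; has white sugar, so not no-added-sugar — no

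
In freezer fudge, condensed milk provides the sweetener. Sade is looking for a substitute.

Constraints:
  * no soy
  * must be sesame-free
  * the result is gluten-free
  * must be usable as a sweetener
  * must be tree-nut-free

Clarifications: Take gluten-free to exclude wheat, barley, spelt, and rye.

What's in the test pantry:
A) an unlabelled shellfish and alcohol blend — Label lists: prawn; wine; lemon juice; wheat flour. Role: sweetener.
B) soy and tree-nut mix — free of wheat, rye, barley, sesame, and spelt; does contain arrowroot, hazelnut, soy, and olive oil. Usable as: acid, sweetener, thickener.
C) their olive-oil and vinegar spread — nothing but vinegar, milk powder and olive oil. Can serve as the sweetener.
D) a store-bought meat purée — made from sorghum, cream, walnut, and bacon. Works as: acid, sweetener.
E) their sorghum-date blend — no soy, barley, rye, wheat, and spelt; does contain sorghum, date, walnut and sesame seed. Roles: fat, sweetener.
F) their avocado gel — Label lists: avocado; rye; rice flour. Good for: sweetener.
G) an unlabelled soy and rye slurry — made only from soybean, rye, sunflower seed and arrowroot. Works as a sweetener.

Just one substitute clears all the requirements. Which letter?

A: has wheat flour, so not gluten-free — reject
B: has soy, so not soy-free; has hazelnut, so not tree-nut-free — reject
C: only milk powder, olive oil, and vinegar; none excluded — valid
D: has walnut, so not tree-nut-free — out
E: has walnut, so not tree-nut-free; has sesame seed, so not sesame-free — no
F: has rye, so not gluten-free — out
G: has rye, so not gluten-free; has soybean, so not soy-free — out

C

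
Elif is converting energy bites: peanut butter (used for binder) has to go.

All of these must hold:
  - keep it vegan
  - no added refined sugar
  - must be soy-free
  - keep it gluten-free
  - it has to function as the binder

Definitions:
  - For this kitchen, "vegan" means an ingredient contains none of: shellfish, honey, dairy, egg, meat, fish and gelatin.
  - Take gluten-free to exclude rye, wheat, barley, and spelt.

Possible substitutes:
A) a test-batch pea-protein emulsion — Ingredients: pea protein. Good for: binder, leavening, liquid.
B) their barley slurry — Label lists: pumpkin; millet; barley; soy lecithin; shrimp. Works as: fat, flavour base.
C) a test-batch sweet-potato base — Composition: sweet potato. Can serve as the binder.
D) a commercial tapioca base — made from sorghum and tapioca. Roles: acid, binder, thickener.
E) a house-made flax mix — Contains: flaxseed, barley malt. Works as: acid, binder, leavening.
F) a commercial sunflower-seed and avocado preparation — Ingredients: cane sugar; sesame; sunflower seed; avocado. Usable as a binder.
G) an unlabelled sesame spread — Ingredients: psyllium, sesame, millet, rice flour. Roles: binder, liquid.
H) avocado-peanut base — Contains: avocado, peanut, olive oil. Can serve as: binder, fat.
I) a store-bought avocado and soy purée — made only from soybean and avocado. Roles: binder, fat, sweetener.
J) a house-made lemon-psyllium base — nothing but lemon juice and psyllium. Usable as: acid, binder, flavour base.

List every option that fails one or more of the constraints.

A: works as a binder, vegan, gluten-free — valid
B: not usable as a binder; has shrimp, so not vegan (and 2 more) — reject
C: every rule checks out — keep
D: only tapioca and sorghum; none excluded — valid
E: has barley malt, so not gluten-free — reject
F: has cane sugar, so not no-added-sugar — reject
G: rice flour and sesame etc. — none of it excluded — valid
H: only peanut, olive oil, and avocado; none excluded — keep
I: has soybean, so not soy-free — reject
J: no refined sugar, gluten-free — valid

B, E, F, I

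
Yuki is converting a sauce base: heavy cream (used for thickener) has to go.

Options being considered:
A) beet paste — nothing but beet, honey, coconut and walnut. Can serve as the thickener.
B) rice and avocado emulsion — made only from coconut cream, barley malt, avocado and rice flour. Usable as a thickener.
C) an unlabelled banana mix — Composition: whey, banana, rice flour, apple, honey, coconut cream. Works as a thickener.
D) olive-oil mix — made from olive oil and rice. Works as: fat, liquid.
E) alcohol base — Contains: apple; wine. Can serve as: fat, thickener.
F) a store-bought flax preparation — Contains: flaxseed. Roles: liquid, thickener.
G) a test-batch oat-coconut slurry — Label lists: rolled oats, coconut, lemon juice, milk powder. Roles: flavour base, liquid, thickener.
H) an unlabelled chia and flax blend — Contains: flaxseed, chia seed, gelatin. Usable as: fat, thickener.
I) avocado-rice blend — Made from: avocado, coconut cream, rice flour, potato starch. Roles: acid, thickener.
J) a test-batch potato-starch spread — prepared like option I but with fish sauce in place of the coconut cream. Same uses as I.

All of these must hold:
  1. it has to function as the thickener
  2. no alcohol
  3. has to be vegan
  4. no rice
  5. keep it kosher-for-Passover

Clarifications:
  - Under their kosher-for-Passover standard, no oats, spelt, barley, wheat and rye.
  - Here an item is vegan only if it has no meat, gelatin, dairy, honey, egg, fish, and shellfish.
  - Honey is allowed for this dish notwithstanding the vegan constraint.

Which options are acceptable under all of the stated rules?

A, F

A: honey is permitted under the vegan carve-out; nothing else excluded — keep
B: has barley malt, so not kosher-for-Passover; has rice flour, so not rice-free — no
C: has whey, so not vegan; has rice flour, so not rice-free — reject
D: not usable as a thickener; has rice, so not rice-free — no
E: has wine, so not alcohol-free — out
F: only flaxseed; none excluded — valid
G: has rolled oats, so not kosher-for-Passover; has milk powder, so not vegan — no
H: has gelatin, so not vegan — no
I: has rice flour, so not rice-free — no
J: has fish sauce, so not vegan; has rice flour, so not rice-free — reject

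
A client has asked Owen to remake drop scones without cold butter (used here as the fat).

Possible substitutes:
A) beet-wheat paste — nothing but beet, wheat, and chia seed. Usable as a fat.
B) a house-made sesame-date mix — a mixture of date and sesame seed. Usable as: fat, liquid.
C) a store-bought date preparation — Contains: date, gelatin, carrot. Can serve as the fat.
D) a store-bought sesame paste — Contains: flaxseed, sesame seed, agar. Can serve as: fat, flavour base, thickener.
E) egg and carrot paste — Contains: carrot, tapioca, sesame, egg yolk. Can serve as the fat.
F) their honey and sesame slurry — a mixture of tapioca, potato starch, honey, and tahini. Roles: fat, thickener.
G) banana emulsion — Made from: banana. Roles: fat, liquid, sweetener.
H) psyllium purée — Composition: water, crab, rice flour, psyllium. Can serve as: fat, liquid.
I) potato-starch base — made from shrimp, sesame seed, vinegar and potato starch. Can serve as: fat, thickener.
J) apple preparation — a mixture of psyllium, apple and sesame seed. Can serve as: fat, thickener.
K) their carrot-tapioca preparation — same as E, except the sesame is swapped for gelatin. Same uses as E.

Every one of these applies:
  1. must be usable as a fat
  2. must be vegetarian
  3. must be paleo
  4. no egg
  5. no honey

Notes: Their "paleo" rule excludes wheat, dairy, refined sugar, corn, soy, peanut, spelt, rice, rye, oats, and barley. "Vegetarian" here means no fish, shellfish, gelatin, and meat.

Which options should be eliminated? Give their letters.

A, C, E, F, H, I, K

A: has wheat, so not paleo — reject
B: paleo, no honey — OK
C: has gelatin, so not vegetarian — out
D: paleo, vegetarian — keep
E: has egg yolk, so not egg-free — no
F: has honey, so not honey-free — no
G: every rule checks out — valid
H: has rice flour, so not paleo; has crab, so not vegetarian — no
I: has shrimp, so not vegetarian — out
J: only sesame seed, psyllium, and apple; none excluded — OK
K: has gelatin, so not vegetarian; has egg yolk, so not egg-free — reject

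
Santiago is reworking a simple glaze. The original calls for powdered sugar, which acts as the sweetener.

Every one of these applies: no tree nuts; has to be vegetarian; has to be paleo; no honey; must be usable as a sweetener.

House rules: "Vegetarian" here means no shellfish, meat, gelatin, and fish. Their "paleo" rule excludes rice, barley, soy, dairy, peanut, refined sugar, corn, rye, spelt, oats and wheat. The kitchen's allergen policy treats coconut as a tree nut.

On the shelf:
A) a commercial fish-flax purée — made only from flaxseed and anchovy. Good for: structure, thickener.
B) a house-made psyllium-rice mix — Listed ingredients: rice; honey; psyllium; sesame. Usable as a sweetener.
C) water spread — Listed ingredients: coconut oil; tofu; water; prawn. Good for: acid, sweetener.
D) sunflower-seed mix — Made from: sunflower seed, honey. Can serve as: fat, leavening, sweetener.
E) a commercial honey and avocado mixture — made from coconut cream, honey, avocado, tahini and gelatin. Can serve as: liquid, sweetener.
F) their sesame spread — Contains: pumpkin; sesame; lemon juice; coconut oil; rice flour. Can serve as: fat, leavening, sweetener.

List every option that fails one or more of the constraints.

A: not usable as a sweetener; has anchovy, so not vegetarian — no
B: has rice, so not paleo; has honey, so not honey-free — reject
C: has prawn, so not vegetarian; has tofu, so not paleo (and 1 more) — reject
D: has honey, so not honey-free — out
E: has gelatin, so not vegetarian; has coconut cream, so not tree-nut-free (and 1 more) — reject
F: has rice flour, so not paleo; has coconut oil, so not tree-nut-free — out

A, B, C, D, E, F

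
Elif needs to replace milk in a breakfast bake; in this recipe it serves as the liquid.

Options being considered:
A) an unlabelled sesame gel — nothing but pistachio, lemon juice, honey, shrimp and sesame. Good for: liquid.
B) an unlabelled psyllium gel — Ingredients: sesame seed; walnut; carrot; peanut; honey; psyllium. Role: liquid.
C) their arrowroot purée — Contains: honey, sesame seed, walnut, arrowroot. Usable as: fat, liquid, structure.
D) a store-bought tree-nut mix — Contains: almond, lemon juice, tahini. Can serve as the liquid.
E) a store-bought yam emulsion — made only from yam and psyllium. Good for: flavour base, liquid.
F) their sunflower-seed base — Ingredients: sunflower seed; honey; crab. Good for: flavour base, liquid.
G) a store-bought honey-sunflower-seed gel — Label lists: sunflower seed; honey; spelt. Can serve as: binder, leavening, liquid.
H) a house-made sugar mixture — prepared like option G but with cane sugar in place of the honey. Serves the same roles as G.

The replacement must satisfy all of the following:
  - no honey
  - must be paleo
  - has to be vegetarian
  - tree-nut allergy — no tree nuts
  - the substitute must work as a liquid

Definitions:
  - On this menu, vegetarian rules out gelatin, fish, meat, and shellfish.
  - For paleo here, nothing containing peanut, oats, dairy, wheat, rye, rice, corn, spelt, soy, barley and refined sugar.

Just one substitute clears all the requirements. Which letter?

E

A: has shrimp, so not vegetarian; has honey, so not honey-free (and 1 more) — no
B: has peanut, so not paleo; has honey, so not honey-free (and 1 more) — reject
C: has honey, so not honey-free; has walnut, so not tree-nut-free — out
D: has almond, so not tree-nut-free — reject
E: works as a liquid, no tree nuts, no honey — valid
F: has crab, so not vegetarian; has honey, so not honey-free — reject
G: has spelt, so not paleo; has honey, so not honey-free — no
H: has spelt, so not paleo — no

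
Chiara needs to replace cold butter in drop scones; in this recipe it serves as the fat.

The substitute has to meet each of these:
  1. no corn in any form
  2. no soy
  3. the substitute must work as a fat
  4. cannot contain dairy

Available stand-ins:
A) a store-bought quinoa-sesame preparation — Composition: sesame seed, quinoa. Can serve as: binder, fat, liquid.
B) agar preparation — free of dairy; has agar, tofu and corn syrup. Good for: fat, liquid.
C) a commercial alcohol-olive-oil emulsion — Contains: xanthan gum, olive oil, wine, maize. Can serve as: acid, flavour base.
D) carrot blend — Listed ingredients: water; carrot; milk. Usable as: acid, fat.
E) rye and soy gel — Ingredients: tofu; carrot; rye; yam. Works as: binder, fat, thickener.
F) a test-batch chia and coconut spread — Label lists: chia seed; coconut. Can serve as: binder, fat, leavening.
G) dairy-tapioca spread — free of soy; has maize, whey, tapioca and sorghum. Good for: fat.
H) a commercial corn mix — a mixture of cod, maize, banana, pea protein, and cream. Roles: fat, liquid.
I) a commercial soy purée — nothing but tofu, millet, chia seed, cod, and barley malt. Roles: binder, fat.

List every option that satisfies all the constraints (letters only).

A: all constraints satisfied — keep
B: has tofu, so not soy-free; has corn syrup, so not corn-free — out
C: not usable as a fat; has maize, so not corn-free — reject
D: has milk, so not dairy-free — out
E: has tofu, so not soy-free — out
F: every rule checks out — keep
G: has maize, so not corn-free; has whey, so not dairy-free — out
H: has maize, so not corn-free; has cream, so not dairy-free — out
I: has tofu, so not soy-free — reject

A, F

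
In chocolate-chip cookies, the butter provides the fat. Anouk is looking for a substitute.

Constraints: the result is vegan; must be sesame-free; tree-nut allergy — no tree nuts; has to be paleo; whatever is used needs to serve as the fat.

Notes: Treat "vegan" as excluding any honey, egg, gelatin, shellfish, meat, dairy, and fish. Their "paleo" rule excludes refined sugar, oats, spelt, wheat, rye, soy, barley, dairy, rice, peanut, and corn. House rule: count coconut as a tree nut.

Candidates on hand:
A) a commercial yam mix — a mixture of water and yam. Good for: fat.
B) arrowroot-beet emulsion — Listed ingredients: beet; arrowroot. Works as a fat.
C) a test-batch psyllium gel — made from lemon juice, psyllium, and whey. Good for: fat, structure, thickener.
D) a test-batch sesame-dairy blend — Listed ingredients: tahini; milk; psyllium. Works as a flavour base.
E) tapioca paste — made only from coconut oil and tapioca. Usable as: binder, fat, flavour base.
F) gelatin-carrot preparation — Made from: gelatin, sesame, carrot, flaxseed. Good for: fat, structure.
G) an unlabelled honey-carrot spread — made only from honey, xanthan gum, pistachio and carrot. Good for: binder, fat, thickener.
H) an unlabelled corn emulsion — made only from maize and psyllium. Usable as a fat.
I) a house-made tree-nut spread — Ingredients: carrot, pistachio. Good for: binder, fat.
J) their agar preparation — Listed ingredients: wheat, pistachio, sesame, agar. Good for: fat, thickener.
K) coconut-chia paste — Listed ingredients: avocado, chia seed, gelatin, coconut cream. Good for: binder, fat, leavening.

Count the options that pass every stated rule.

2

A: only water and yam; none excluded — OK
B: tree-nut-free, vegan — keep
C: has whey, so not vegan; has whey, so not paleo — reject
D: not usable as a fat; has milk, so not vegan (and 2 more) — no
E: has coconut oil, so not tree-nut-free — reject
F: has gelatin, so not vegan; has sesame, so not sesame-free — reject
G: has honey, so not vegan; has pistachio, so not tree-nut-free — no
H: has maize, so not paleo — out
I: has pistachio, so not tree-nut-free — out
J: has wheat, so not paleo; has pistachio, so not tree-nut-free (and 1 more) — no
K: has gelatin, so not vegan; has coconut cream, so not tree-nut-free — out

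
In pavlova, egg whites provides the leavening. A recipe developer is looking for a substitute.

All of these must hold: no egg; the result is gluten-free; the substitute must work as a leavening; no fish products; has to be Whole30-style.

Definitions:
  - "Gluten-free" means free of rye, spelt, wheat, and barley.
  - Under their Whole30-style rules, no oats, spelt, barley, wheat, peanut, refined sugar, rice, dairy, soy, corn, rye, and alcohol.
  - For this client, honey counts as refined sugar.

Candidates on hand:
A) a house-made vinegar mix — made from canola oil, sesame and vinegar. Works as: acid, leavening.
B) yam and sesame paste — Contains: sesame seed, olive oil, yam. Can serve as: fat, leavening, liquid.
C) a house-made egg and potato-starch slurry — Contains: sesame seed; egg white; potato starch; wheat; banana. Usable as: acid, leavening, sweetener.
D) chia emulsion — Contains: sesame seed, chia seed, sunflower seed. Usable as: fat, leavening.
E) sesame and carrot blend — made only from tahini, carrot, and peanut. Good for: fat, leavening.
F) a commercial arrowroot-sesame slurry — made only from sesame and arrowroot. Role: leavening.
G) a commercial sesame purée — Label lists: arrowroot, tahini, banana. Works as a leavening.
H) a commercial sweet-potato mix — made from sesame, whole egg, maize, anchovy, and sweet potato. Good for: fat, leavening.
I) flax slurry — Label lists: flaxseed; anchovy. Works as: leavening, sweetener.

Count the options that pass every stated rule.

5

A: only sesame, vinegar and canola oil; none excluded — OK
B: only sesame seed, olive oil and yam; none excluded — keep
C: has wheat, so not gluten-free; has wheat, so not Whole30-style (and 1 more) — reject
D: only sesame seed, chia seed and sunflower seed; none excluded — OK
E: has peanut, so not Whole30-style — reject
F: all constraints satisfied — valid
G: nothing on the exclusion list — valid
H: has maize, so not Whole30-style; has whole egg, so not egg-free (and 1 more) — reject
I: has anchovy, so not fish-free — reject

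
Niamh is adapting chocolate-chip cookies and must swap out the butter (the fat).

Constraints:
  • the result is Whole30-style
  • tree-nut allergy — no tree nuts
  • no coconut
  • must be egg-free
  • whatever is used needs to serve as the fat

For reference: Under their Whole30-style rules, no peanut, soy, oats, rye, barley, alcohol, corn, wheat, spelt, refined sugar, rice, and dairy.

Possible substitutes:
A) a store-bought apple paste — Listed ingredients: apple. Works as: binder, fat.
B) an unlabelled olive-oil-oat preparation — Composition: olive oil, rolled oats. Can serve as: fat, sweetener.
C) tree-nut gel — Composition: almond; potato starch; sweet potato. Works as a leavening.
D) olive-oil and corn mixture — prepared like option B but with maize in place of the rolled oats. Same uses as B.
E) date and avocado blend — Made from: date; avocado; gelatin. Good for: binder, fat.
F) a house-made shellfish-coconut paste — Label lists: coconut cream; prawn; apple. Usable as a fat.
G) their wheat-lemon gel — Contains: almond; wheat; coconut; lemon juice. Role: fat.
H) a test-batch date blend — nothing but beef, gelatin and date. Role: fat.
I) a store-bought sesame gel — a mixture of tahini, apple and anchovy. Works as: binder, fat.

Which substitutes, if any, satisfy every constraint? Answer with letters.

A, E, H, I

A: only apple; none excluded — valid
B: has rolled oats, so not Whole30-style — no
C: not usable as a fat; has almond, so not tree-nut-free — reject
D: has maize, so not Whole30-style — no
E: only gelatin, avocado, and date; none excluded — keep
F: has coconut cream, so not coconut-free — reject
G: has wheat, so not Whole30-style; has almond, so not tree-nut-free (and 1 more) — reject
H: only gelatin, beef and date; none excluded — OK
I: every rule checks out — OK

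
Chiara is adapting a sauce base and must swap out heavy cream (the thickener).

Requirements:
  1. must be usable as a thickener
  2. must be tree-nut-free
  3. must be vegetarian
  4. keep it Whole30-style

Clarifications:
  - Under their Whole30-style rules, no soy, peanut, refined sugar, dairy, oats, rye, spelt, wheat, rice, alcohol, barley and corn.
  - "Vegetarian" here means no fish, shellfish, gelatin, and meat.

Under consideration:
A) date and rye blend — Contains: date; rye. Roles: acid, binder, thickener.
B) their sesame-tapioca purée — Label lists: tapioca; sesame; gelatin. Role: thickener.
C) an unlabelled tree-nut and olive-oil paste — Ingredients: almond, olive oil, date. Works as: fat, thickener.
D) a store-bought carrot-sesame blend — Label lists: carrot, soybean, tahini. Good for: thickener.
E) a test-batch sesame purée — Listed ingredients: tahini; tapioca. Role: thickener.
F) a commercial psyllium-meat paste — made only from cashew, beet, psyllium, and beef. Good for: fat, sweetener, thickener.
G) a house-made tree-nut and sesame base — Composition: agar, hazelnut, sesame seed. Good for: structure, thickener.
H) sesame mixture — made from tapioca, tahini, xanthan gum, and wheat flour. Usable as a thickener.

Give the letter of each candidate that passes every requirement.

A: has rye, so not Whole30-style — no
B: has gelatin, so not vegetarian — no
C: has almond, so not tree-nut-free — no
D: has soybean, so not Whole30-style — out
E: only tahini and tapioca; none excluded — OK
F: has beef, so not vegetarian; has cashew, so not tree-nut-free — out
G: has hazelnut, so not tree-nut-free — out
H: has wheat flour, so not Whole30-style — reject

E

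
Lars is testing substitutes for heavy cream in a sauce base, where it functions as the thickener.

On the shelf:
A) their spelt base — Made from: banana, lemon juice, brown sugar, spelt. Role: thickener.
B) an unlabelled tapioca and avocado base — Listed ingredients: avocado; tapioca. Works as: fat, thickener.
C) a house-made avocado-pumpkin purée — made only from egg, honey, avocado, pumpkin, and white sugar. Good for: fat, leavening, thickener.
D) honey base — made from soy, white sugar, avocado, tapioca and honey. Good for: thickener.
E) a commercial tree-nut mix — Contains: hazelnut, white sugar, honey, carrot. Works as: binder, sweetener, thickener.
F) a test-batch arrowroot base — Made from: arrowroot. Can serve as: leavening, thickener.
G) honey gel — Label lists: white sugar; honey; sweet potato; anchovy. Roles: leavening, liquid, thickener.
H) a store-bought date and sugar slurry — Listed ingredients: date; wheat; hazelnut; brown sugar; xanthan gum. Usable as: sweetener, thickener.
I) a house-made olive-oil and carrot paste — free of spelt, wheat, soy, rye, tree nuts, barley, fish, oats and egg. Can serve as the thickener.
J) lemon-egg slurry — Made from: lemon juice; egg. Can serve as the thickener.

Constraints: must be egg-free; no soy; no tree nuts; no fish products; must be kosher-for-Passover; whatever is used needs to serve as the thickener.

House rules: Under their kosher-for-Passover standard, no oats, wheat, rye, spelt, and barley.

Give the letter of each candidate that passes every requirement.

B, F, I

A: has spelt, so not kosher-for-Passover — out
B: only avocado and tapioca; none excluded — OK
C: has egg, so not egg-free — reject
D: has soy, so not soy-free — out
E: has hazelnut, so not tree-nut-free — no
F: no egg, no fish — valid
G: has anchovy, so not fish-free — reject
H: has wheat, so not kosher-for-Passover; has hazelnut, so not tree-nut-free — out
I: nothing on the exclusion list — keep
J: has egg, so not egg-free — out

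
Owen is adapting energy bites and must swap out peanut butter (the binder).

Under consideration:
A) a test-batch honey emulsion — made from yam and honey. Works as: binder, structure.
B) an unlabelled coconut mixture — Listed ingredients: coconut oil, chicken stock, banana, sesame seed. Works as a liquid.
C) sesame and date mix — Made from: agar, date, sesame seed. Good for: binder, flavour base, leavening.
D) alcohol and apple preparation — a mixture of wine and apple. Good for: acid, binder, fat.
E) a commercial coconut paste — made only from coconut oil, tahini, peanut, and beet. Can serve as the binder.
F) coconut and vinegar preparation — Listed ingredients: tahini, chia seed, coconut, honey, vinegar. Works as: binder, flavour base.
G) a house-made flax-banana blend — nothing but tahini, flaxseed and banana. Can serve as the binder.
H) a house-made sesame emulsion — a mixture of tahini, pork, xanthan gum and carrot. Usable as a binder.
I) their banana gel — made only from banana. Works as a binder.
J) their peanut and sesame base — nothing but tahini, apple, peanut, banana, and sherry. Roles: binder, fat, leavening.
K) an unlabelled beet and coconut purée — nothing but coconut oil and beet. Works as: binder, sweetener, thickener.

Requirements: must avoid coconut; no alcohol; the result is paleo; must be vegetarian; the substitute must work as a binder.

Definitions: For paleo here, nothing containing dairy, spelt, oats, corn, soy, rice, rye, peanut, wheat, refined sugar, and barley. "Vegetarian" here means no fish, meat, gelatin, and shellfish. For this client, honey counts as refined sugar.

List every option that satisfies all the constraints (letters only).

A: has honey, so not paleo — no
B: not usable as a binder; has chicken stock, so not vegetarian (and 1 more) — reject
C: only sesame seed, date, and agar; none excluded — keep
D: has wine, so not alcohol-free — reject
E: has peanut, so not paleo; has coconut oil, so not coconut-free — reject
F: has honey, so not paleo; has coconut, so not coconut-free — reject
G: no coconut, vegetarian — valid
H: has pork, so not vegetarian — reject
I: only banana; none excluded — OK
J: has peanut, so not paleo; has sherry, so not alcohol-free — reject
K: has coconut oil, so not coconut-free — no

C, G, I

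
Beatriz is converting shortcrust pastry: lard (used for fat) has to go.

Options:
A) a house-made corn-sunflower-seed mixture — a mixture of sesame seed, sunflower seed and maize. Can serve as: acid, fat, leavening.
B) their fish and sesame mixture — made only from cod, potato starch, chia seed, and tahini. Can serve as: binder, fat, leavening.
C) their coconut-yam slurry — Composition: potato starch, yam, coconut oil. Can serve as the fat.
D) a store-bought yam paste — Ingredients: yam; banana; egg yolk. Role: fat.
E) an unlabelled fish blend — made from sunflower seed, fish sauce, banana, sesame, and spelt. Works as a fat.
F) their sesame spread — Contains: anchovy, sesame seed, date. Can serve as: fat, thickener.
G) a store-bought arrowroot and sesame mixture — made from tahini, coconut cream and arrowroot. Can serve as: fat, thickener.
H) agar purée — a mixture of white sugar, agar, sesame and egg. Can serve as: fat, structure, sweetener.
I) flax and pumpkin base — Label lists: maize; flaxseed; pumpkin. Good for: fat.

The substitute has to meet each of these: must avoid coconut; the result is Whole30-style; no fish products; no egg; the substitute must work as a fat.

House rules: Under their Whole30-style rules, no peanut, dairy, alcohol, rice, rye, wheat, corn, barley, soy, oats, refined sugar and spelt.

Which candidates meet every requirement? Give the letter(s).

none

A: has maize, so not Whole30-style — out
B: has cod, so not fish-free — out
C: has coconut oil, so not coconut-free — no
D: has egg yolk, so not egg-free — no
E: has spelt, so not Whole30-style; has fish sauce, so not fish-free — reject
F: has anchovy, so not fish-free — no
G: has coconut cream, so not coconut-free — out
H: has white sugar, so not Whole30-style; has egg, so not egg-free — no
I: has maize, so not Whole30-style — reject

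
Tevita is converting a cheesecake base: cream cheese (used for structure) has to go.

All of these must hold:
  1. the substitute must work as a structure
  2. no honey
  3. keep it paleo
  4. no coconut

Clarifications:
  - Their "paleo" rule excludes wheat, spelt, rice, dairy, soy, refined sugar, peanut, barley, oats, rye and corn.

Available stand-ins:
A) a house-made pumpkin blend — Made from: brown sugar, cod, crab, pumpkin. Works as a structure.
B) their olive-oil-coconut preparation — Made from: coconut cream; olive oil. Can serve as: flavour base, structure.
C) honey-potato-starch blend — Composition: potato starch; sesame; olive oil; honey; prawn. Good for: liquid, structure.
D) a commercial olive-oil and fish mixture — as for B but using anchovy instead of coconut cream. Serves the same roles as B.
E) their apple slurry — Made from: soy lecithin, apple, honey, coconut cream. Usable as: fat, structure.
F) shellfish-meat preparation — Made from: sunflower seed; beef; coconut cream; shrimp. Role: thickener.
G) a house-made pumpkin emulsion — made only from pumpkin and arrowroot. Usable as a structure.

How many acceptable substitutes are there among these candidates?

2

A: has brown sugar, so not paleo — reject
B: has coconut cream, so not coconut-free — out
C: has honey, so not honey-free — out
D: all constraints satisfied — valid
E: has soy lecithin, so not paleo; has coconut cream, so not coconut-free (and 1 more) — no
F: not usable as a structure; has coconut cream, so not coconut-free — no
G: all constraints satisfied — keep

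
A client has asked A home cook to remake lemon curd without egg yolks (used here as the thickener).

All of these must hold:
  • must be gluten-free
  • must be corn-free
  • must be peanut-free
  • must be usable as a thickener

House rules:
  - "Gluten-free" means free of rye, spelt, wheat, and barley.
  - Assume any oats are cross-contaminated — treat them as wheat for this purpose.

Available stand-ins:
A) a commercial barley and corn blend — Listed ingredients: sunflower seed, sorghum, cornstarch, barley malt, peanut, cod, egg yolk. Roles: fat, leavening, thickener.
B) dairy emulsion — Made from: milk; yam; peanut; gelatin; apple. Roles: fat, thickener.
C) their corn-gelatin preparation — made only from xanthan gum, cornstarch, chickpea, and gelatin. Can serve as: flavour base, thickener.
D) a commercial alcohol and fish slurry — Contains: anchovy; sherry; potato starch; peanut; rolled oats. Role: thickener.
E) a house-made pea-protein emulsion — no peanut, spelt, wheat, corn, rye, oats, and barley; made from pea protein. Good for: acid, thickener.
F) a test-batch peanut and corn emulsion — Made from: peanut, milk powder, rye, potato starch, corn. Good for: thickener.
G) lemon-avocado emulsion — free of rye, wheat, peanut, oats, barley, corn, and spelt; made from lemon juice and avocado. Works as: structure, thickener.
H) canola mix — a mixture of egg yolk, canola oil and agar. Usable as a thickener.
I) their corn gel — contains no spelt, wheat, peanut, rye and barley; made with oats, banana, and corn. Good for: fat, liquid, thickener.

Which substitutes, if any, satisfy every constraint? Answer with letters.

A: has barley malt, so not gluten-free; has peanut, so not peanut-free (and 1 more) — no
B: has peanut, so not peanut-free — out
C: has cornstarch, so not corn-free — no
D: has rolled oats, so not gluten-free; has peanut, so not peanut-free — reject
E: nothing on the exclusion list — OK
F: has rye, so not gluten-free; has peanut, so not peanut-free (and 1 more) — no
G: no corn, no peanut — OK
H: no peanut, gluten-free — valid
I: has oats, so not gluten-free; has corn, so not corn-free — no

E, G, H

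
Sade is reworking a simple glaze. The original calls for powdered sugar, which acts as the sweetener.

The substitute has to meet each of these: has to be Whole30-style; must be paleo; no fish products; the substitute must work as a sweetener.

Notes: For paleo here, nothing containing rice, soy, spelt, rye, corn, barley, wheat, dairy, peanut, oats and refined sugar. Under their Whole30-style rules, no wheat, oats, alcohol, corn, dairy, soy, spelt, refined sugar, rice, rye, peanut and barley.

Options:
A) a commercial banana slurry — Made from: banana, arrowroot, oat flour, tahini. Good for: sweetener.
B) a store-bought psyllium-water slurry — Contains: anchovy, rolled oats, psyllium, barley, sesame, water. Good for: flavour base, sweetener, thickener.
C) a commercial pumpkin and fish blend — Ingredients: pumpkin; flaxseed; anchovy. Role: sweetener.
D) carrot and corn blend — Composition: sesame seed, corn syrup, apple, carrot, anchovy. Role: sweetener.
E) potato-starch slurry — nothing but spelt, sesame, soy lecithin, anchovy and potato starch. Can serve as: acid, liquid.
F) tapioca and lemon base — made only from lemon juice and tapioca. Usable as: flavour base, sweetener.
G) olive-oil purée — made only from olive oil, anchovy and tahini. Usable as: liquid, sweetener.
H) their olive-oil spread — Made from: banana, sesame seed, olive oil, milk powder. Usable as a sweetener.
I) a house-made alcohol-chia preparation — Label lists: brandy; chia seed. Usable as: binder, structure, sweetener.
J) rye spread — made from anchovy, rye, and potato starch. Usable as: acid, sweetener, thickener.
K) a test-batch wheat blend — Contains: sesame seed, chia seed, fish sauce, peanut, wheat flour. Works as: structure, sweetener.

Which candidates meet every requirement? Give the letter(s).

F

A: has oat flour, so not paleo; has oat flour, so not Whole30-style — no
B: has barley, so not paleo; has barley, so not Whole30-style (and 1 more) — reject
C: has anchovy, so not fish-free — no
D: has corn syrup, so not paleo; has corn syrup, so not Whole30-style (and 1 more) — no
E: not usable as a sweetener; has soy lecithin, so not paleo (and 2 more) — no
F: only lemon juice and tapioca; none excluded — OK
G: has anchovy, so not fish-free — no
H: has milk powder, so not paleo; has milk powder, so not Whole30-style — no
I: has brandy, so not Whole30-style — reject
J: has rye, so not paleo; has rye, so not Whole30-style (and 1 more) — out
K: has peanut, so not paleo; has peanut, so not Whole30-style (and 1 more) — reject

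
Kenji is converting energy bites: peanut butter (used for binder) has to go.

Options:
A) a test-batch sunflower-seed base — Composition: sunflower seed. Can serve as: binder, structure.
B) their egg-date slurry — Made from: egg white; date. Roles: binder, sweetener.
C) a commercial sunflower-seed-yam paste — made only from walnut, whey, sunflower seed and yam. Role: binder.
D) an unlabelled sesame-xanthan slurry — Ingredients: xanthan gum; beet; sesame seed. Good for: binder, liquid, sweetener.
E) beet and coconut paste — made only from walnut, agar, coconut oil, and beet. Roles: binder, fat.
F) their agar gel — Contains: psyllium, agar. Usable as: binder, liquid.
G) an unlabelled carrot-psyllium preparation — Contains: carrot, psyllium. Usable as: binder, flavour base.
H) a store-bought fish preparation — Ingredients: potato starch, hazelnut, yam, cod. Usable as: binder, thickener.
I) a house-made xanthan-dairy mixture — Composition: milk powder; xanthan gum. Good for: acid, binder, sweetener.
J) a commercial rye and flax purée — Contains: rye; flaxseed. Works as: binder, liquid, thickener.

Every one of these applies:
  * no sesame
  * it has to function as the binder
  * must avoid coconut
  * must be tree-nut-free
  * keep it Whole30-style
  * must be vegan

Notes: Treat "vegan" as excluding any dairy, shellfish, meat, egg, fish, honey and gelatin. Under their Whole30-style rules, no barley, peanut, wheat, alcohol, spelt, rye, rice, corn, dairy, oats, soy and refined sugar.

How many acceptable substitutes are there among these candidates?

3

A: works as a binder, no coconut, no tree nuts — valid
B: has egg white, so not vegan — out
C: has whey, so not vegan; has whey, so not Whole30-style (and 1 more) — reject
D: has sesame seed, so not sesame-free — out
E: has coconut oil, so not coconut-free; has walnut, so not tree-nut-free — out
F: only psyllium and agar; none excluded — valid
G: only psyllium and carrot; none excluded — keep
H: has cod, so not vegan; has hazelnut, so not tree-nut-free — out
I: has milk powder, so not vegan; has milk powder, so not Whole30-style — reject
J: has rye, so not Whole30-style — out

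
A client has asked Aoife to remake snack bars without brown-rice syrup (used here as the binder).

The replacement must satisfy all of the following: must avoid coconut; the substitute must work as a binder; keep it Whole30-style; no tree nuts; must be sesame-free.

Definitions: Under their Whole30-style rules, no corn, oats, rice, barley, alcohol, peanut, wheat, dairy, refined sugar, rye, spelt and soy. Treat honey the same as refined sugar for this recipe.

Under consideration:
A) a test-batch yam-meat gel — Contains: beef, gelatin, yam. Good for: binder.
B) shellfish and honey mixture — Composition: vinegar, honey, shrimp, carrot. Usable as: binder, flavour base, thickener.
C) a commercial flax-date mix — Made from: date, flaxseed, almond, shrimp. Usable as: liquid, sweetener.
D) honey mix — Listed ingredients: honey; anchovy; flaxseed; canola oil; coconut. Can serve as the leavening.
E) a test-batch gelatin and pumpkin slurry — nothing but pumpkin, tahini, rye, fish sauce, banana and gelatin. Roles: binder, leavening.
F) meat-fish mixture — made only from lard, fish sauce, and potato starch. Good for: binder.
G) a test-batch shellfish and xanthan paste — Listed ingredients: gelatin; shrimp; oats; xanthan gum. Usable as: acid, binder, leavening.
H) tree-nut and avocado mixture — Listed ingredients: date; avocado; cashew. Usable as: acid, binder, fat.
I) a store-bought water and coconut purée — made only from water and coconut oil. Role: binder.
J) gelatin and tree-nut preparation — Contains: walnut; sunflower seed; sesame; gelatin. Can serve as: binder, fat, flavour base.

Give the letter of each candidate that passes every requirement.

A, F

A: no tree nuts, no coconut — OK
B: has honey, so not Whole30-style — out
C: not usable as a binder; has almond, so not tree-nut-free — out
D: not usable as a binder; has honey, so not Whole30-style (and 1 more) — out
E: has rye, so not Whole30-style; has tahini, so not sesame-free — no
F: no tree nuts, no coconut — valid
G: has oats, so not Whole30-style — no
H: has cashew, so not tree-nut-free — reject
I: has coconut oil, so not coconut-free — out
J: has walnut, so not tree-nut-free; has sesame, so not sesame-free — reject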